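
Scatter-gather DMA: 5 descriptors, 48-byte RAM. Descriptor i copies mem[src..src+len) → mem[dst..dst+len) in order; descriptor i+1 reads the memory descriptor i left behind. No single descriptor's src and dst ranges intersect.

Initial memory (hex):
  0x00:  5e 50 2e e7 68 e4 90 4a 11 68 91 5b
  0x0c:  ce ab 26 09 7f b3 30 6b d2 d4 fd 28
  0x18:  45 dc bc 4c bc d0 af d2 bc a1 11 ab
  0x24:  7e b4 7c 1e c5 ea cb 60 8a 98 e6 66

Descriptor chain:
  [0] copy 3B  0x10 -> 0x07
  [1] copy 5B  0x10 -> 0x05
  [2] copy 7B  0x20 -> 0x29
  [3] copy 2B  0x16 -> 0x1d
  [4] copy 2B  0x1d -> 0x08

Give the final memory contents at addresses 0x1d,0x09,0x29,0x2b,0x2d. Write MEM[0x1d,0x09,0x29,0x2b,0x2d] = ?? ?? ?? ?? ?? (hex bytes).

#0 dst[0x07+3] := {0x7f,0xb3,0x30}
#1 dst[0x05+5] := {0x7f,0xb3,0x30,0x6b,0xd2}
#2 dst[0x29+7] := {0xbc,0xa1,0x11,0xab,0x7e,0xb4,0x7c}
#3 dst[0x1d+2] := {0xfd,0x28}
#4 dst[0x08+2] := {0xfd,0x28}
query mem[0x1d]=0xfd, mem[0x09]=0x28, mem[0x29]=0xbc, mem[0x2b]=0x11, mem[0x2d]=0x7e

MEM[0x1d,0x09,0x29,0x2b,0x2d] = fd 28 bc 11 7e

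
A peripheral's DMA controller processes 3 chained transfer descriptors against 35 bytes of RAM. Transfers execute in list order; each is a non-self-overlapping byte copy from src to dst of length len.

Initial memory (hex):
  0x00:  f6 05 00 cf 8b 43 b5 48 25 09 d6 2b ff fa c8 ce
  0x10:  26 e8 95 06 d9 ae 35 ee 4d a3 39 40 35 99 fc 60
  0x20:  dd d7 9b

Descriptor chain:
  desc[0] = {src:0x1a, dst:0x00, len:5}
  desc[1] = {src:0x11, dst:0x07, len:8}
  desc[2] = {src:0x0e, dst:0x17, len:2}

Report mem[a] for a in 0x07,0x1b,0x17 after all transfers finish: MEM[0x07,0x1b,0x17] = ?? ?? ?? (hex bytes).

MEM[0x07,0x1b,0x17] = e8 40 4d

[0] 0x1a->0x00 len=5 : 39 40 35 99 fc
[1] 0x11->0x07 len=8 : e8 95 06 d9 ae 35 ee 4d
[2] 0x0e->0x17 len=2 : 4d ce
query mem[0x07]=0xe8, mem[0x1b]=0x40, mem[0x17]=0x4d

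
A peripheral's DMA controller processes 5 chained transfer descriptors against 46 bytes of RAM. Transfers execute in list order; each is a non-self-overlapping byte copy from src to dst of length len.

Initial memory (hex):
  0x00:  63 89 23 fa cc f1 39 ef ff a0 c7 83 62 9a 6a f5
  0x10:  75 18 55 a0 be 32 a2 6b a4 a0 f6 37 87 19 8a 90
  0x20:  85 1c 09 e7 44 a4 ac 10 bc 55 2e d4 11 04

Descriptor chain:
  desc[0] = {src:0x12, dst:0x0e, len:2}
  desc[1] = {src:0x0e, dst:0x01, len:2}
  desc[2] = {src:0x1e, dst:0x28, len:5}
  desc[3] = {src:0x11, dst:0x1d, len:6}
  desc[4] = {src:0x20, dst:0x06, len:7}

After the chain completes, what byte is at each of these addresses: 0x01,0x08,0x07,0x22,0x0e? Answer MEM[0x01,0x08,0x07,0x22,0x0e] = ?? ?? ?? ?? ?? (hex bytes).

MEM[0x01,0x08,0x07,0x22,0x0e] = 55 a2 32 a2 55

D0: mem[0x0e..0x0f] <- [55 a0]
D1: mem[0x01..0x02] <- [55 a0]
D2: mem[0x28..0x2c] <- [8a 90 85 1c 09]
D3: mem[0x1d..0x22] <- [18 55 a0 be 32 a2]
D4: mem[0x06..0x0c] <- [be 32 a2 e7 44 a4 ac]
query mem[0x01]=0x55, mem[0x08]=0xa2, mem[0x07]=0x32, mem[0x22]=0xa2, mem[0x0e]=0x55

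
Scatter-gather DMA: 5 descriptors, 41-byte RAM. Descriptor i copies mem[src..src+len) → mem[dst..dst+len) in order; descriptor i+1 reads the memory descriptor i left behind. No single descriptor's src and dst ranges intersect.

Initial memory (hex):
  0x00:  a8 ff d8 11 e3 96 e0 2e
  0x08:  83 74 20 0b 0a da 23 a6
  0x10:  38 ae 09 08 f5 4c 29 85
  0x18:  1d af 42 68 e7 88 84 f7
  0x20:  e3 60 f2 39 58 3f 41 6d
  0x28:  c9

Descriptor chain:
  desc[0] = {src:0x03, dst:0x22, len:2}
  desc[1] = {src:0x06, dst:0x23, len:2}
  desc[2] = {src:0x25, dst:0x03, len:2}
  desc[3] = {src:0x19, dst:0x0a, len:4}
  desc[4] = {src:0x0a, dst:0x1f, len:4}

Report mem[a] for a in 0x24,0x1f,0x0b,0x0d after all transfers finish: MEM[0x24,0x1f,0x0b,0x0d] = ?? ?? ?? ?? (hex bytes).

MEM[0x24,0x1f,0x0b,0x0d] = 2e af 42 e7

#0 dst[0x22+2] := {0x11,0xe3}
#1 dst[0x23+2] := {0xe0,0x2e}
#2 dst[0x03+2] := {0x3f,0x41}
#3 dst[0x0a+4] := {0xaf,0x42,0x68,0xe7}
#4 dst[0x1f+4] := {0xaf,0x42,0x68,0xe7}
query mem[0x24]=0x2e, mem[0x1f]=0xaf, mem[0x0b]=0x42, mem[0x0d]=0xe7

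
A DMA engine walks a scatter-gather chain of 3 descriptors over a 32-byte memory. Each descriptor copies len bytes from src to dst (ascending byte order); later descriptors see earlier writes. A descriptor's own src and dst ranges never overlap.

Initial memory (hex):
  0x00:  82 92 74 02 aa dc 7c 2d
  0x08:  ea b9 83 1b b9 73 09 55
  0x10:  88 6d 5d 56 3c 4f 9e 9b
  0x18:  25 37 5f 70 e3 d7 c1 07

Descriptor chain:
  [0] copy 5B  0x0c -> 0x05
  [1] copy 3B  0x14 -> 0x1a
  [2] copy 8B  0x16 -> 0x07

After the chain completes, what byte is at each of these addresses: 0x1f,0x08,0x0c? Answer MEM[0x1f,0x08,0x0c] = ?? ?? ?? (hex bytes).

  after D0: wrote 5B at 0x05 = b973095588
  after D1: wrote 3B at 0x1a = 3c4f9e
  after D2: wrote 8B at 0x07 = 9e9b25373c4f9ed7
query mem[0x1f]=0x07, mem[0x08]=0x9b, mem[0x0c]=0x4f

MEM[0x1f,0x08,0x0c] = 07 9b 4f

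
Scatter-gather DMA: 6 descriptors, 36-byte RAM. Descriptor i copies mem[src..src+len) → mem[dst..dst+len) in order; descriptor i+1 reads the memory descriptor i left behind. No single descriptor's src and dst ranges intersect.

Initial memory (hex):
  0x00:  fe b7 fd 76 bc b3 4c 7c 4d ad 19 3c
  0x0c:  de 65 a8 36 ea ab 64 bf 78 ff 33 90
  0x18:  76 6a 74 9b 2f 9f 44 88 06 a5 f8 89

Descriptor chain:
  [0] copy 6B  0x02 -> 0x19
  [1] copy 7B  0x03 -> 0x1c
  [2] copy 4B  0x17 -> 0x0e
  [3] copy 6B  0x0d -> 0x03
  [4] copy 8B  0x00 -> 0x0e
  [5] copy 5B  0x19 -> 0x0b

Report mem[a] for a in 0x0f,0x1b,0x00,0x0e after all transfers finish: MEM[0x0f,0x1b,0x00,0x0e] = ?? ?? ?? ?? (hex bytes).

#0 dst[0x19+6] := {0xfd,0x76,0xbc,0xb3,0x4c,0x7c}
#1 dst[0x1c+7] := {0x76,0xbc,0xb3,0x4c,0x7c,0x4d,0xad}
#2 dst[0x0e+4] := {0x90,0x76,0xfd,0x76}
#3 dst[0x03+6] := {0x65,0x90,0x76,0xfd,0x76,0x64}
#4 dst[0x0e+8] := {0xfe,0xb7,0xfd,0x65,0x90,0x76,0xfd,0x76}
#5 dst[0x0b+5] := {0xfd,0x76,0xbc,0x76,0xbc}
query mem[0x0f]=0xbc, mem[0x1b]=0xbc, mem[0x00]=0xfe, mem[0x0e]=0x76

MEM[0x0f,0x1b,0x00,0x0e] = bc bc fe 76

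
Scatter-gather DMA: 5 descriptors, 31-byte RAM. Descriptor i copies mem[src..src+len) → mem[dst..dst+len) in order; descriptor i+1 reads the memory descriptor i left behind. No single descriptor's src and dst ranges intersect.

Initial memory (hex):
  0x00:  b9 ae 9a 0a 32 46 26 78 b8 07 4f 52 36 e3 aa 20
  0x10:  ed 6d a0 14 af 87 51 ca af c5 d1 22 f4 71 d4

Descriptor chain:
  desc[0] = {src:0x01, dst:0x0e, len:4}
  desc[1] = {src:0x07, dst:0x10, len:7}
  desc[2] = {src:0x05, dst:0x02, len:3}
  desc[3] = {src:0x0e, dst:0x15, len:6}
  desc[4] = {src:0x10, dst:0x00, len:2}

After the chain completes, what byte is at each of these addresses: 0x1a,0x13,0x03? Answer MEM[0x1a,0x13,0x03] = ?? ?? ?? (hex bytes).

[0] 0x01->0x0e len=4 : ae 9a 0a 32
[1] 0x07->0x10 len=7 : 78 b8 07 4f 52 36 e3
[2] 0x05->0x02 len=3 : 46 26 78
[3] 0x0e->0x15 len=6 : ae 9a 78 b8 07 4f
[4] 0x10->0x00 len=2 : 78 b8
query mem[0x1a]=0x4f, mem[0x13]=0x4f, mem[0x03]=0x26

MEM[0x1a,0x13,0x03] = 4f 4f 26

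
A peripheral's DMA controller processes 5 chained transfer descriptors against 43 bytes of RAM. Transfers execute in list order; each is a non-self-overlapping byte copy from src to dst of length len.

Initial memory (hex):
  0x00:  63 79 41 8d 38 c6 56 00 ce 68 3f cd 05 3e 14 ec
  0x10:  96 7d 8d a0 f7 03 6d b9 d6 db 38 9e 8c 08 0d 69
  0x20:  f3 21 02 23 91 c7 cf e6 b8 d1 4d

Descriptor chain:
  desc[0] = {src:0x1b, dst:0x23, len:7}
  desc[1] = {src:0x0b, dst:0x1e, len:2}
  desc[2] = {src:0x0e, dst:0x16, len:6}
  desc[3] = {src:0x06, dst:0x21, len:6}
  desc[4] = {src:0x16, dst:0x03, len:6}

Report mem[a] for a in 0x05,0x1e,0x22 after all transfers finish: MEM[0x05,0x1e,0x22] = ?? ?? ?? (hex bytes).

MEM[0x05,0x1e,0x22] = 96 cd 00

  after D0: wrote 7B at 0x23 = 9e8c080d69f321
  after D1: wrote 2B at 0x1e = cd05
  after D2: wrote 6B at 0x16 = 14ec967d8da0
  after D3: wrote 6B at 0x21 = 5600ce683fcd
  after D4: wrote 6B at 0x03 = 14ec967d8da0
query mem[0x05]=0x96, mem[0x1e]=0xcd, mem[0x22]=0x00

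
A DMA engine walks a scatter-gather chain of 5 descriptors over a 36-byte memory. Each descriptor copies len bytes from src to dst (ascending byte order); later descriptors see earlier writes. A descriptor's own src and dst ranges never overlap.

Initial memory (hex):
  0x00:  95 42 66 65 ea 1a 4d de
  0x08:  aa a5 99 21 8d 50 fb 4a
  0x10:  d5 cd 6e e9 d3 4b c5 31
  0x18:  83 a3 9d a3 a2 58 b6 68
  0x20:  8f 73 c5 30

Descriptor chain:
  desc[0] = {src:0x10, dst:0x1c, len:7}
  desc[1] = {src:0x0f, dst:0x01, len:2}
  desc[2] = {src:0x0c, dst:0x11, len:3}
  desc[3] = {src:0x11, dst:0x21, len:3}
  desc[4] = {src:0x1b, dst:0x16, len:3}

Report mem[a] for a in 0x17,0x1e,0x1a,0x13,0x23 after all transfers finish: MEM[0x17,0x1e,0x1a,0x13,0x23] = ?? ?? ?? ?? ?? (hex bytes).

  after D0: wrote 7B at 0x1c = d5cd6ee9d34bc5
  after D1: wrote 2B at 0x01 = 4ad5
  after D2: wrote 3B at 0x11 = 8d50fb
  after D3: wrote 3B at 0x21 = 8d50fb
  after D4: wrote 3B at 0x16 = a3d5cd
query mem[0x17]=0xd5, mem[0x1e]=0x6e, mem[0x1a]=0x9d, mem[0x13]=0xfb, mem[0x23]=0xfb

MEM[0x17,0x1e,0x1a,0x13,0x23] = d5 6e 9d fb fb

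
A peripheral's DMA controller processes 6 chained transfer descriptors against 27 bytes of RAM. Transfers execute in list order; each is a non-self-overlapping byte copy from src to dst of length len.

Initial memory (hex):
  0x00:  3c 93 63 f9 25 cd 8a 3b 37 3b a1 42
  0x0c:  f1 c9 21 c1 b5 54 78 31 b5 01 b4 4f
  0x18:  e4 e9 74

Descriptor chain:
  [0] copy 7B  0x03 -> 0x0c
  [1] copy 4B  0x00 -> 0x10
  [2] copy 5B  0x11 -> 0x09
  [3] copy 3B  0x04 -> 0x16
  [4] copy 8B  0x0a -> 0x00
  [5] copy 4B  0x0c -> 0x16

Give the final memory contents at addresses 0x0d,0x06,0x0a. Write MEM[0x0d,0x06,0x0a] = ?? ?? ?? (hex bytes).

MEM[0x0d,0x06,0x0a] = 01 3c 63

[0] 0x03->0x0c len=7 : f9 25 cd 8a 3b 37 3b
[1] 0x00->0x10 len=4 : 3c 93 63 f9
[2] 0x11->0x09 len=5 : 93 63 f9 b5 01
[3] 0x04->0x16 len=3 : 25 cd 8a
[4] 0x0a->0x00 len=8 : 63 f9 b5 01 cd 8a 3c 93
[5] 0x0c->0x16 len=4 : b5 01 cd 8a
query mem[0x0d]=0x01, mem[0x06]=0x3c, mem[0x0a]=0x63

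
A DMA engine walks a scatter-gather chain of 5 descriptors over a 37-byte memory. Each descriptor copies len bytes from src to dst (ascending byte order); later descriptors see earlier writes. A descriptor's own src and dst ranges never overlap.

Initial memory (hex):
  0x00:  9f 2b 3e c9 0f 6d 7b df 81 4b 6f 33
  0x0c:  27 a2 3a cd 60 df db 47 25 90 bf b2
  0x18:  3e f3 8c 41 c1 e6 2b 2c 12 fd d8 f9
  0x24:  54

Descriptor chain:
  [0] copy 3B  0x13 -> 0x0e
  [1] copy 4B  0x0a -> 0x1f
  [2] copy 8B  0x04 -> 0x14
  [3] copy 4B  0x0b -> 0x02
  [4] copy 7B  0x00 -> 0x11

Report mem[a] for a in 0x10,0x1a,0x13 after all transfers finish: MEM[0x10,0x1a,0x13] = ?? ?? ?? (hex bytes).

D0: mem[0x0e..0x10] <- [47 25 90]
D1: mem[0x1f..0x22] <- [6f 33 27 a2]
D2: mem[0x14..0x1b] <- [0f 6d 7b df 81 4b 6f 33]
D3: mem[0x02..0x05] <- [33 27 a2 47]
D4: mem[0x11..0x17] <- [9f 2b 33 27 a2 47 7b]
query mem[0x10]=0x90, mem[0x1a]=0x6f, mem[0x13]=0x33

MEM[0x10,0x1a,0x13] = 90 6f 33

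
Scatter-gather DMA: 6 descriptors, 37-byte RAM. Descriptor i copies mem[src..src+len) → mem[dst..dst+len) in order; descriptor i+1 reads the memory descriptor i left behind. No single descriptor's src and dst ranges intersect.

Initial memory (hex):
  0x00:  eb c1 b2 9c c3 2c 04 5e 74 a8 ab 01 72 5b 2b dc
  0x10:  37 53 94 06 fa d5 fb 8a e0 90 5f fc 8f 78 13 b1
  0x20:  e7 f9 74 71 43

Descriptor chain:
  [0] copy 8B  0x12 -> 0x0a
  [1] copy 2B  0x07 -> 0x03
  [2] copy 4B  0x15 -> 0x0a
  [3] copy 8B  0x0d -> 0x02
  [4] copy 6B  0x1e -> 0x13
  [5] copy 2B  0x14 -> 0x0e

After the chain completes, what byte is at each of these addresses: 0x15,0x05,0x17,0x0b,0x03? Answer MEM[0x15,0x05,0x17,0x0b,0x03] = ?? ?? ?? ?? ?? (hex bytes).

  after D0: wrote 8B at 0x0a = 9406fad5fb8ae090
  after D1: wrote 2B at 0x03 = 5e74
  after D2: wrote 4B at 0x0a = d5fb8ae0
  after D3: wrote 8B at 0x02 = e0fb8ae0909406fa
  after D4: wrote 6B at 0x13 = 13b1e7f97471
  after D5: wrote 2B at 0x0e = b1e7
query mem[0x15]=0xe7, mem[0x05]=0xe0, mem[0x17]=0x74, mem[0x0b]=0xfb, mem[0x03]=0xfb

MEM[0x15,0x05,0x17,0x0b,0x03] = e7 e0 74 fb fb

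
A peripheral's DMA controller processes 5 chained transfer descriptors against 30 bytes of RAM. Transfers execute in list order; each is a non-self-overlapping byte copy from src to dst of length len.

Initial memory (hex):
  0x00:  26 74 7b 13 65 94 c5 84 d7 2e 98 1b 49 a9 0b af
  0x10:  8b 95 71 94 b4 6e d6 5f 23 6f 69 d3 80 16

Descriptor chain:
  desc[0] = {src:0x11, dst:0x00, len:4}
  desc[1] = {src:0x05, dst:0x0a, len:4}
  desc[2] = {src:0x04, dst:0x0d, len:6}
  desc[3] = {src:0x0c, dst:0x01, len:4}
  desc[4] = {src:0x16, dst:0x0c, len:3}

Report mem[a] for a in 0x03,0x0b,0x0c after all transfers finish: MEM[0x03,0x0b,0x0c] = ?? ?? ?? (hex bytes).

D0: mem[0x00..0x03] <- [95 71 94 b4]
D1: mem[0x0a..0x0d] <- [94 c5 84 d7]
D2: mem[0x0d..0x12] <- [65 94 c5 84 d7 2e]
D3: mem[0x01..0x04] <- [84 65 94 c5]
D4: mem[0x0c..0x0e] <- [d6 5f 23]
query mem[0x03]=0x94, mem[0x0b]=0xc5, mem[0x0c]=0xd6

MEM[0x03,0x0b,0x0c] = 94 c5 d6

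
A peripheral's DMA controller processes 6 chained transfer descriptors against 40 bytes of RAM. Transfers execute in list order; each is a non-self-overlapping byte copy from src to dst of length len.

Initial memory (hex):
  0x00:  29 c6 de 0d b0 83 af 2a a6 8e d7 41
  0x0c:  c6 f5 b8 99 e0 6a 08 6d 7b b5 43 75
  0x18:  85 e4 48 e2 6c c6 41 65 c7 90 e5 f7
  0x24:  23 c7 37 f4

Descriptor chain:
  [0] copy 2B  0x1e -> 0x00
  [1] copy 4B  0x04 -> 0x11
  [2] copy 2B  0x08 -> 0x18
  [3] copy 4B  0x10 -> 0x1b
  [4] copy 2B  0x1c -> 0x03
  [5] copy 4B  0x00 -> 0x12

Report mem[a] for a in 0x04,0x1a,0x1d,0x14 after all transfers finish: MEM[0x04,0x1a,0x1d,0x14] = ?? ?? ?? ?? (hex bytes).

MEM[0x04,0x1a,0x1d,0x14] = 83 48 83 de

D0: mem[0x00..0x01] <- [41 65]
D1: mem[0x11..0x14] <- [b0 83 af 2a]
D2: mem[0x18..0x19] <- [a6 8e]
D3: mem[0x1b..0x1e] <- [e0 b0 83 af]
D4: mem[0x03..0x04] <- [b0 83]
D5: mem[0x12..0x15] <- [41 65 de b0]
query mem[0x04]=0x83, mem[0x1a]=0x48, mem[0x1d]=0x83, mem[0x14]=0xde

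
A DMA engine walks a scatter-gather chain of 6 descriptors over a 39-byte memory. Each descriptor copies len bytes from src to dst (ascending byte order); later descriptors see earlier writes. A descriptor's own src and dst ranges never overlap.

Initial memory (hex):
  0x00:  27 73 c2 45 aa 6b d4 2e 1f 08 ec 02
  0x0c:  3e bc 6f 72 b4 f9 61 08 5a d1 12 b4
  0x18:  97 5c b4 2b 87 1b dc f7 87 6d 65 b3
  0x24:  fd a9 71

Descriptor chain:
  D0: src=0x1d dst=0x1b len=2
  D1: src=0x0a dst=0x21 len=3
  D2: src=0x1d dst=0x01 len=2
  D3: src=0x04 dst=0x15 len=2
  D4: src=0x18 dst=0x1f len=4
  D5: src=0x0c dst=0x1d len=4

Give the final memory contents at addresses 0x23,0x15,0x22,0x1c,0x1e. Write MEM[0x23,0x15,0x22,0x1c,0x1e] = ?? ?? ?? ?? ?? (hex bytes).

[0] 0x1d->0x1b len=2 : 1b dc
[1] 0x0a->0x21 len=3 : ec 02 3e
[2] 0x1d->0x01 len=2 : 1b dc
[3] 0x04->0x15 len=2 : aa 6b
[4] 0x18->0x1f len=4 : 97 5c b4 1b
[5] 0x0c->0x1d len=4 : 3e bc 6f 72
query mem[0x23]=0x3e, mem[0x15]=0xaa, mem[0x22]=0x1b, mem[0x1c]=0xdc, mem[0x1e]=0xbc

MEM[0x23,0x15,0x22,0x1c,0x1e] = 3e aa 1b dc bc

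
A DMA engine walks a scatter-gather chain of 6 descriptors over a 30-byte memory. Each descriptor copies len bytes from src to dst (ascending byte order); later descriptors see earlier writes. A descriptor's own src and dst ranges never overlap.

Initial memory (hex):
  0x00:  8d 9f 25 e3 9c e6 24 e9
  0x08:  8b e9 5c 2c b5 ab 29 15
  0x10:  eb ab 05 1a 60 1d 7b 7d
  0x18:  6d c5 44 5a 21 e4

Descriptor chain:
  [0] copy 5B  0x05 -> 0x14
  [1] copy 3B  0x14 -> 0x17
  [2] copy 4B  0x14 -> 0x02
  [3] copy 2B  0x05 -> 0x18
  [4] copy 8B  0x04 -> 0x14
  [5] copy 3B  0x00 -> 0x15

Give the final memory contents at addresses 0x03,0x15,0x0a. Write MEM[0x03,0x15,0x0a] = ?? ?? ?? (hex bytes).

MEM[0x03,0x15,0x0a] = 24 8d 5c

  after D0: wrote 5B at 0x14 = e624e98be9
  after D1: wrote 3B at 0x17 = e624e9
  after D2: wrote 4B at 0x02 = e624e9e6
  after D3: wrote 2B at 0x18 = e624
  after D4: wrote 8B at 0x14 = e9e624e98be95c2c
  after D5: wrote 3B at 0x15 = 8d9fe6
query mem[0x03]=0x24, mem[0x15]=0x8d, mem[0x0a]=0x5c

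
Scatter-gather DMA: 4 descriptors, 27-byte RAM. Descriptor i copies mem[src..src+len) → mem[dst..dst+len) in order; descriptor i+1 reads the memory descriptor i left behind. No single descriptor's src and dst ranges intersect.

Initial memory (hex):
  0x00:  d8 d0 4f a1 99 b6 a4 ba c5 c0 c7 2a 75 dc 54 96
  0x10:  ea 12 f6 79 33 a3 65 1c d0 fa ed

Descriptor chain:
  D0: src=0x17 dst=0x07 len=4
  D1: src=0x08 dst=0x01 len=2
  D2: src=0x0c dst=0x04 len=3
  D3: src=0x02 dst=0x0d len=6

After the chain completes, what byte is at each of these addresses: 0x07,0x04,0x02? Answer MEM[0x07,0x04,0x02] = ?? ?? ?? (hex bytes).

MEM[0x07,0x04,0x02] = 1c 75 fa

D0: mem[0x07..0x0a] <- [1c d0 fa ed]
D1: mem[0x01..0x02] <- [d0 fa]
D2: mem[0x04..0x06] <- [75 dc 54]
D3: mem[0x0d..0x12] <- [fa a1 75 dc 54 1c]
query mem[0x07]=0x1c, mem[0x04]=0x75, mem[0x02]=0xfa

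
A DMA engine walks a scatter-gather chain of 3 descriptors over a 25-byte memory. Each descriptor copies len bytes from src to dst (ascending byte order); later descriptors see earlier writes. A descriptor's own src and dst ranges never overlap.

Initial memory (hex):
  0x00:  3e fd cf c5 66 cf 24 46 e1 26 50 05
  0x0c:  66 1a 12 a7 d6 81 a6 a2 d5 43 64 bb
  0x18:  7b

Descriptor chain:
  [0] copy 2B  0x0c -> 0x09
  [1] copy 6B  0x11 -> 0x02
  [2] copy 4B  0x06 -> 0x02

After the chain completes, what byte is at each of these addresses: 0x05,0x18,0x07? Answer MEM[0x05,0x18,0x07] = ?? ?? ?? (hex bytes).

  after D0: wrote 2B at 0x09 = 661a
  after D1: wrote 6B at 0x02 = 81a6a2d54364
  after D2: wrote 4B at 0x02 = 4364e166
query mem[0x05]=0x66, mem[0x18]=0x7b, mem[0x07]=0x64

MEM[0x05,0x18,0x07] = 66 7b 64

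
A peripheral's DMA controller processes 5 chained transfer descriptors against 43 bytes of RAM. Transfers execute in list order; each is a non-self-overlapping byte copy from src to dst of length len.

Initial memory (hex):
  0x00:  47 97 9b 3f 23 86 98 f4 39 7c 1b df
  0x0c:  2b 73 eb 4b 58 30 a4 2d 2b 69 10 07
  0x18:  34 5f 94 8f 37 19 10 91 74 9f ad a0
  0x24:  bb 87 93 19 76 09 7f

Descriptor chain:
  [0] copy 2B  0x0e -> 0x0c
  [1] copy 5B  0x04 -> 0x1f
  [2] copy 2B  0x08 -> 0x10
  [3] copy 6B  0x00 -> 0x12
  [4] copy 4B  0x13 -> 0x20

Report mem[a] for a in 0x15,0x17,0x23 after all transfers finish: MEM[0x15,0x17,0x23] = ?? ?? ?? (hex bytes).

[0] 0x0e->0x0c len=2 : eb 4b
[1] 0x04->0x1f len=5 : 23 86 98 f4 39
[2] 0x08->0x10 len=2 : 39 7c
[3] 0x00->0x12 len=6 : 47 97 9b 3f 23 86
[4] 0x13->0x20 len=4 : 97 9b 3f 23
query mem[0x15]=0x3f, mem[0x17]=0x86, mem[0x23]=0x23

MEM[0x15,0x17,0x23] = 3f 86 23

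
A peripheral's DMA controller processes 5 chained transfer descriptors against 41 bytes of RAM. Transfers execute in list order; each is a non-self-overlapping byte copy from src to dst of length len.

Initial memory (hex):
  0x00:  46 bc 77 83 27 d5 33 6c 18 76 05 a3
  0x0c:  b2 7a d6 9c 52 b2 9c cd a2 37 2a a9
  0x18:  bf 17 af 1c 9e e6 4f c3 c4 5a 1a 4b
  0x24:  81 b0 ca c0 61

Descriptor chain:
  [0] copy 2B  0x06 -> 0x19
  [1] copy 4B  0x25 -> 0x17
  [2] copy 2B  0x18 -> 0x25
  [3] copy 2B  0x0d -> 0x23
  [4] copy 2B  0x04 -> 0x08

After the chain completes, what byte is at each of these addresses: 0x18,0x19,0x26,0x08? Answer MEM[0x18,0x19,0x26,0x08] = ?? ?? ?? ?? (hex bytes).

MEM[0x18,0x19,0x26,0x08] = ca c0 c0 27

D0: mem[0x19..0x1a] <- [33 6c]
D1: mem[0x17..0x1a] <- [b0 ca c0 61]
D2: mem[0x25..0x26] <- [ca c0]
D3: mem[0x23..0x24] <- [7a d6]
D4: mem[0x08..0x09] <- [27 d5]
query mem[0x18]=0xca, mem[0x19]=0xc0, mem[0x26]=0xc0, mem[0x08]=0x27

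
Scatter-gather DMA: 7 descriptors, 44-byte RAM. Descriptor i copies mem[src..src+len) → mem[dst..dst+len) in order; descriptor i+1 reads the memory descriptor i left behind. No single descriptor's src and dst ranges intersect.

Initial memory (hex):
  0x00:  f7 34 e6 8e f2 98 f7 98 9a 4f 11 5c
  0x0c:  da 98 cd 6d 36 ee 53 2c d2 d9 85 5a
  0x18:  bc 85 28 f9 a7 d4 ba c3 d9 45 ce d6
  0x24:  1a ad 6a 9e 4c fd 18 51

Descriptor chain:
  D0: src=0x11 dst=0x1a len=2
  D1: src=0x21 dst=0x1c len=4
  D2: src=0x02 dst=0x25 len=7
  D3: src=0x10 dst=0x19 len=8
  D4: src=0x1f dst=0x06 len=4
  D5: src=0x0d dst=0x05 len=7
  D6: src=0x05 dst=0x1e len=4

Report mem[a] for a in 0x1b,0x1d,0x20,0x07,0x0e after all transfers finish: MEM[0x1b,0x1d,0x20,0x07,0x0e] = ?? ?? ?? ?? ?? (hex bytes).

MEM[0x1b,0x1d,0x20,0x07,0x0e] = 53 d2 6d 6d cd

  after D0: wrote 2B at 0x1a = ee53
  after D1: wrote 4B at 0x1c = 45ced61a
  after D2: wrote 7B at 0x25 = e68ef298f7989a
  after D3: wrote 8B at 0x19 = 36ee532cd2d9855a
  after D4: wrote 4B at 0x06 = 855a45ce
  after D5: wrote 7B at 0x05 = 98cd6d36ee532c
  after D6: wrote 4B at 0x1e = 98cd6d36
query mem[0x1b]=0x53, mem[0x1d]=0xd2, mem[0x20]=0x6d, mem[0x07]=0x6d, mem[0x0e]=0xcd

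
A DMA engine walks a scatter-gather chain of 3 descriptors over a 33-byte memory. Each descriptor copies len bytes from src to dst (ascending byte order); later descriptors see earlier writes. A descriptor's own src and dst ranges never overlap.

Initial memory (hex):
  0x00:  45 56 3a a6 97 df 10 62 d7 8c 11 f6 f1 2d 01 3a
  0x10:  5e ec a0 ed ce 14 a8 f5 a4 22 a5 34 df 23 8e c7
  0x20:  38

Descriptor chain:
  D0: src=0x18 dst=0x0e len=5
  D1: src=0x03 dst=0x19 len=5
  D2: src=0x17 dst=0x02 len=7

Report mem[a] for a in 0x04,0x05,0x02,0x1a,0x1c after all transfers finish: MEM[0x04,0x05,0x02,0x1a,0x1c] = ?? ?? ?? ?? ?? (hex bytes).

D0: mem[0x0e..0x12] <- [a4 22 a5 34 df]
D1: mem[0x19..0x1d] <- [a6 97 df 10 62]
D2: mem[0x02..0x08] <- [f5 a4 a6 97 df 10 62]
query mem[0x04]=0xa6, mem[0x05]=0x97, mem[0x02]=0xf5, mem[0x1a]=0x97, mem[0x1c]=0x10

MEM[0x04,0x05,0x02,0x1a,0x1c] = a6 97 f5 97 10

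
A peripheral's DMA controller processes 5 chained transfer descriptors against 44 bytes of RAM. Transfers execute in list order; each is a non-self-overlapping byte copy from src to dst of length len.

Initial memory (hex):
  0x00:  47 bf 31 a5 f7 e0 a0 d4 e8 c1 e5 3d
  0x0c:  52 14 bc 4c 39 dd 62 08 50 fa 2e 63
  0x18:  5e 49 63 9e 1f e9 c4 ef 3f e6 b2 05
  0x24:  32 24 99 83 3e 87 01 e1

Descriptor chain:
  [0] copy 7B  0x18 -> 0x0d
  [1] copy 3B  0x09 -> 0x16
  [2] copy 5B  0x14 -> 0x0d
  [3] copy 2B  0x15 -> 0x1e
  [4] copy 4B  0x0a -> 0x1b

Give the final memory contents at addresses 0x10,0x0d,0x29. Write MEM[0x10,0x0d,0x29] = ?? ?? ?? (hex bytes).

[0] 0x18->0x0d len=7 : 5e 49 63 9e 1f e9 c4
[1] 0x09->0x16 len=3 : c1 e5 3d
[2] 0x14->0x0d len=5 : 50 fa c1 e5 3d
[3] 0x15->0x1e len=2 : fa c1
[4] 0x0a->0x1b len=4 : e5 3d 52 50
query mem[0x10]=0xe5, mem[0x0d]=0x50, mem[0x29]=0x87

MEM[0x10,0x0d,0x29] = e5 50 87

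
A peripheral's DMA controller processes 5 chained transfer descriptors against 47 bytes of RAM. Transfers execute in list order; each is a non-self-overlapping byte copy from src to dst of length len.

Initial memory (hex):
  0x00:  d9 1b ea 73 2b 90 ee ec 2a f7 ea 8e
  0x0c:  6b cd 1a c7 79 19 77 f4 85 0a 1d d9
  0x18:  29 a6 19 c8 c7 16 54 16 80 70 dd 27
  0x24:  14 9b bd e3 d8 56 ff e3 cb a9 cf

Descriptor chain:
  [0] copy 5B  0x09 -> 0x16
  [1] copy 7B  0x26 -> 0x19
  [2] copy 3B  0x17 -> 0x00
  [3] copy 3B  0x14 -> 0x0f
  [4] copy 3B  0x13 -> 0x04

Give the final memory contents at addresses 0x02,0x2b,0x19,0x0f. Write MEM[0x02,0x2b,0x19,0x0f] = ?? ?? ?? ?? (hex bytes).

MEM[0x02,0x2b,0x19,0x0f] = bd e3 bd 85

[0] 0x09->0x16 len=5 : f7 ea 8e 6b cd
[1] 0x26->0x19 len=7 : bd e3 d8 56 ff e3 cb
[2] 0x17->0x00 len=3 : ea 8e bd
[3] 0x14->0x0f len=3 : 85 0a f7
[4] 0x13->0x04 len=3 : f4 85 0a
query mem[0x02]=0xbd, mem[0x2b]=0xe3, mem[0x19]=0xbd, mem[0x0f]=0x85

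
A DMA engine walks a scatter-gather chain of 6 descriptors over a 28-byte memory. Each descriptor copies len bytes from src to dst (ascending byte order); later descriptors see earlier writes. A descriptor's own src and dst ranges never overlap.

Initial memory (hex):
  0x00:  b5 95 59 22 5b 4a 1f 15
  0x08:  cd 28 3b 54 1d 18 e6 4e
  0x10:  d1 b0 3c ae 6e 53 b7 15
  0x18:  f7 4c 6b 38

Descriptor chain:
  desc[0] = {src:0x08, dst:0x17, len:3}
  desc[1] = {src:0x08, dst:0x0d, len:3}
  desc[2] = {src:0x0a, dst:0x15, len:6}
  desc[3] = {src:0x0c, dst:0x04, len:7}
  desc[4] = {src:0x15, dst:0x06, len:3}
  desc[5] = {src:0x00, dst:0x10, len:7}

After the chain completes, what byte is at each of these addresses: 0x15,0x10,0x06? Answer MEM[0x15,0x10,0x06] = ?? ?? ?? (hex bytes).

[0] 0x08->0x17 len=3 : cd 28 3b
[1] 0x08->0x0d len=3 : cd 28 3b
[2] 0x0a->0x15 len=6 : 3b 54 1d cd 28 3b
[3] 0x0c->0x04 len=7 : 1d cd 28 3b d1 b0 3c
[4] 0x15->0x06 len=3 : 3b 54 1d
[5] 0x00->0x10 len=7 : b5 95 59 22 1d cd 3b
query mem[0x15]=0xcd, mem[0x10]=0xb5, mem[0x06]=0x3b

MEM[0x15,0x10,0x06] = cd b5 3b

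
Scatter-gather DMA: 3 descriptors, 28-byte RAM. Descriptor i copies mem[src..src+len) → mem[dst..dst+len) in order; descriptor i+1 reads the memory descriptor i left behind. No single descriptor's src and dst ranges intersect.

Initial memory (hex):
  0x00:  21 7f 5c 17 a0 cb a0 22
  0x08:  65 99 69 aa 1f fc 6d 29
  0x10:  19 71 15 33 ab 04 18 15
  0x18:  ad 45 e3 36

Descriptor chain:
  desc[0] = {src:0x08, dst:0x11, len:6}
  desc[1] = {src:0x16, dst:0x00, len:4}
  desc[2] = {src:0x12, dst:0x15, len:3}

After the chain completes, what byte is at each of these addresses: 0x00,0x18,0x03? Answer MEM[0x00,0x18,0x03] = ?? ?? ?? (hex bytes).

[0] 0x08->0x11 len=6 : 65 99 69 aa 1f fc
[1] 0x16->0x00 len=4 : fc 15 ad 45
[2] 0x12->0x15 len=3 : 99 69 aa
query mem[0x00]=0xfc, mem[0x18]=0xad, mem[0x03]=0x45

MEM[0x00,0x18,0x03] = fc ad 45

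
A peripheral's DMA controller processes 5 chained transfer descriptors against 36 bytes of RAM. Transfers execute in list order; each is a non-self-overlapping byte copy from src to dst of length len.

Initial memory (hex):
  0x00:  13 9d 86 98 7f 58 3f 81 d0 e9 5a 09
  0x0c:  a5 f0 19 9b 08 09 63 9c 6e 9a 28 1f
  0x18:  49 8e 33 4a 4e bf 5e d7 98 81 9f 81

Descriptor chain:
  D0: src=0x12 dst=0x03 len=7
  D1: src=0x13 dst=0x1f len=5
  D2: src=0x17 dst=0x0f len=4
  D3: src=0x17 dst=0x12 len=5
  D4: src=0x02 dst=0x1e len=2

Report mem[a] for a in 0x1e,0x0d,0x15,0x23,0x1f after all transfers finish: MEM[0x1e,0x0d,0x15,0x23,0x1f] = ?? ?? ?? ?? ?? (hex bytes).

D0: mem[0x03..0x09] <- [63 9c 6e 9a 28 1f 49]
D1: mem[0x1f..0x23] <- [9c 6e 9a 28 1f]
D2: mem[0x0f..0x12] <- [1f 49 8e 33]
D3: mem[0x12..0x16] <- [1f 49 8e 33 4a]
D4: mem[0x1e..0x1f] <- [86 63]
query mem[0x1e]=0x86, mem[0x0d]=0xf0, mem[0x15]=0x33, mem[0x23]=0x1f, mem[0x1f]=0x63

MEM[0x1e,0x0d,0x15,0x23,0x1f] = 86 f0 33 1f 63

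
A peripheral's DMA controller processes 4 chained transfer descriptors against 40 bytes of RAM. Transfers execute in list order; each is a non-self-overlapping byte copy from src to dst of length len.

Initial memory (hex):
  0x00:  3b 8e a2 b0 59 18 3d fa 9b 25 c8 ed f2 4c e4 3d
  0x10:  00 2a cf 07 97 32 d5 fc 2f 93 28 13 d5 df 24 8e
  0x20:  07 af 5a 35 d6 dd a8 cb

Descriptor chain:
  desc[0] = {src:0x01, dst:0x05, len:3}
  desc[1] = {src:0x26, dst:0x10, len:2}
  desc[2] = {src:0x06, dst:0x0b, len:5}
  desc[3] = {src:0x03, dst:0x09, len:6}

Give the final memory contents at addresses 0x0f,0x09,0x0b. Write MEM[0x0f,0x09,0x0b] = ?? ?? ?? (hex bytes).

D0: mem[0x05..0x07] <- [8e a2 b0]
D1: mem[0x10..0x11] <- [a8 cb]
D2: mem[0x0b..0x0f] <- [a2 b0 9b 25 c8]
D3: mem[0x09..0x0e] <- [b0 59 8e a2 b0 9b]
query mem[0x0f]=0xc8, mem[0x09]=0xb0, mem[0x0b]=0x8e

MEM[0x0f,0x09,0x0b] = c8 b0 8e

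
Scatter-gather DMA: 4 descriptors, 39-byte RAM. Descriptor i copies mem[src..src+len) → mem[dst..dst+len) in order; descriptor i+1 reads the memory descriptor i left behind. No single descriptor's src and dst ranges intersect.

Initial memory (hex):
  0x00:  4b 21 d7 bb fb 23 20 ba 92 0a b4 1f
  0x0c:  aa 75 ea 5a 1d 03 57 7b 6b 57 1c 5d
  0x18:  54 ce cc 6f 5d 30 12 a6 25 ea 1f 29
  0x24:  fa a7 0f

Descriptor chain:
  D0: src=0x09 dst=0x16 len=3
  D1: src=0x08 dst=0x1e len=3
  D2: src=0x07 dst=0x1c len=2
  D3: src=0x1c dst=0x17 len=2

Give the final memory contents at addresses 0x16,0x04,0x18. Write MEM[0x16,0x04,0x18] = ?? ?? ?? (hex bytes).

  after D0: wrote 3B at 0x16 = 0ab41f
  after D1: wrote 3B at 0x1e = 920ab4
  after D2: wrote 2B at 0x1c = ba92
  after D3: wrote 2B at 0x17 = ba92
query mem[0x16]=0x0a, mem[0x04]=0xfb, mem[0x18]=0x92

MEM[0x16,0x04,0x18] = 0a fb 92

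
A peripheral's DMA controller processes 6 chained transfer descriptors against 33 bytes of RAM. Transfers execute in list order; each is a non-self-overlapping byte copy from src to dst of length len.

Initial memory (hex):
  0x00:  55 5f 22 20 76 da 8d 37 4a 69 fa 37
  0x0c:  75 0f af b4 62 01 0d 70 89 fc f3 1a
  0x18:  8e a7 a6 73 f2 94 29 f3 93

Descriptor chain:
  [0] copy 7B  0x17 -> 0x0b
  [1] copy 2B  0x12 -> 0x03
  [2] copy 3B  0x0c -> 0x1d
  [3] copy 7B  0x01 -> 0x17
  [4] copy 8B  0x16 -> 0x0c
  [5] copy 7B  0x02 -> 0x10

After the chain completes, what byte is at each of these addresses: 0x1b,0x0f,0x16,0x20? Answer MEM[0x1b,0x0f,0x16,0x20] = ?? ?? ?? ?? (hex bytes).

D0: mem[0x0b..0x11] <- [1a 8e a7 a6 73 f2 94]
D1: mem[0x03..0x04] <- [0d 70]
D2: mem[0x1d..0x1f] <- [8e a7 a6]
D3: mem[0x17..0x1d] <- [5f 22 0d 70 da 8d 37]
D4: mem[0x0c..0x13] <- [f3 5f 22 0d 70 da 8d 37]
D5: mem[0x10..0x16] <- [22 0d 70 da 8d 37 4a]
query mem[0x1b]=0xda, mem[0x0f]=0x0d, mem[0x16]=0x4a, mem[0x20]=0x93

MEM[0x1b,0x0f,0x16,0x20] = da 0d 4a 93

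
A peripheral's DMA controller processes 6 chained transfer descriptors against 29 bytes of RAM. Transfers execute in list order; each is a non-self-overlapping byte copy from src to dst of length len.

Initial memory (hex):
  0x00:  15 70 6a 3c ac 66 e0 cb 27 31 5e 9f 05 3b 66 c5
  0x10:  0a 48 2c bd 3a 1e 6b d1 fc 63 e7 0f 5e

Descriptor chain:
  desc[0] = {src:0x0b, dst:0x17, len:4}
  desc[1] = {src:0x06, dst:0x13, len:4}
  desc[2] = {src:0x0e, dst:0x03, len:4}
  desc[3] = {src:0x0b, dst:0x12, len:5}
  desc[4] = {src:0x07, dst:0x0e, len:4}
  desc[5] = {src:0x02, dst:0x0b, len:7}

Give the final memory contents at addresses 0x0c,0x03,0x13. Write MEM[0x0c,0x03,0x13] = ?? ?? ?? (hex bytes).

[0] 0x0b->0x17 len=4 : 9f 05 3b 66
[1] 0x06->0x13 len=4 : e0 cb 27 31
[2] 0x0e->0x03 len=4 : 66 c5 0a 48
[3] 0x0b->0x12 len=5 : 9f 05 3b 66 c5
[4] 0x07->0x0e len=4 : cb 27 31 5e
[5] 0x02->0x0b len=7 : 6a 66 c5 0a 48 cb 27
query mem[0x0c]=0x66, mem[0x03]=0x66, mem[0x13]=0x05

MEM[0x0c,0x03,0x13] = 66 66 05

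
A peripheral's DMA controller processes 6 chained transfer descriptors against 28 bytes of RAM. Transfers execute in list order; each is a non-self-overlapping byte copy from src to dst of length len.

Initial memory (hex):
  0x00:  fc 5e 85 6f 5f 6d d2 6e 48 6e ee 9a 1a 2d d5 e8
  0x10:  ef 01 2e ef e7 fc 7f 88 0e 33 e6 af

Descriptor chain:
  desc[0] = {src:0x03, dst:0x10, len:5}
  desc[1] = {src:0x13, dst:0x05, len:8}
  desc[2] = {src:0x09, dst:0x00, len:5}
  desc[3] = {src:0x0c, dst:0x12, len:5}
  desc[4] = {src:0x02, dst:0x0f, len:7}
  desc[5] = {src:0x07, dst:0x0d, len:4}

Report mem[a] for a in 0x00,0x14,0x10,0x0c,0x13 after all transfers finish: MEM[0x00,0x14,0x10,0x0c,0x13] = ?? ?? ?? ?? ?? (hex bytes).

MEM[0x00,0x14,0x10,0x0c,0x13] = 88 fc 0e e6 6e

  after D0: wrote 5B at 0x10 = 6f5f6dd26e
  after D1: wrote 8B at 0x05 = d26efc7f880e33e6
  after D2: wrote 5B at 0x00 = 880e33e62d
  after D3: wrote 5B at 0x12 = e62dd5e86f
  after D4: wrote 7B at 0x0f = 33e62dd26efc7f
  after D5: wrote 4B at 0x0d = fc7f880e
query mem[0x00]=0x88, mem[0x14]=0xfc, mem[0x10]=0x0e, mem[0x0c]=0xe6, mem[0x13]=0x6e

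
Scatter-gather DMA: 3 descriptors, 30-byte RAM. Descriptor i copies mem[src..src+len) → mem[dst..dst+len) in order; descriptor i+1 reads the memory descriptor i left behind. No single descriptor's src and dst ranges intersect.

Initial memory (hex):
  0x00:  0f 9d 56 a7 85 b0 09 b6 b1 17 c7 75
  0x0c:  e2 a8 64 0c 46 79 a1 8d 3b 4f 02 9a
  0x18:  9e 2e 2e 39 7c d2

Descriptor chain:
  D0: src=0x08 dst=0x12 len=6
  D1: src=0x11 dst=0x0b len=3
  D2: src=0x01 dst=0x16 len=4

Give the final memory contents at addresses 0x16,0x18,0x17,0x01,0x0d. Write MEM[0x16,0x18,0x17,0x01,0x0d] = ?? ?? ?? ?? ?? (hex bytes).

MEM[0x16,0x18,0x17,0x01,0x0d] = 9d a7 56 9d 17

D0: mem[0x12..0x17] <- [b1 17 c7 75 e2 a8]
D1: mem[0x0b..0x0d] <- [79 b1 17]
D2: mem[0x16..0x19] <- [9d 56 a7 85]
query mem[0x16]=0x9d, mem[0x18]=0xa7, mem[0x17]=0x56, mem[0x01]=0x9d, mem[0x0d]=0x17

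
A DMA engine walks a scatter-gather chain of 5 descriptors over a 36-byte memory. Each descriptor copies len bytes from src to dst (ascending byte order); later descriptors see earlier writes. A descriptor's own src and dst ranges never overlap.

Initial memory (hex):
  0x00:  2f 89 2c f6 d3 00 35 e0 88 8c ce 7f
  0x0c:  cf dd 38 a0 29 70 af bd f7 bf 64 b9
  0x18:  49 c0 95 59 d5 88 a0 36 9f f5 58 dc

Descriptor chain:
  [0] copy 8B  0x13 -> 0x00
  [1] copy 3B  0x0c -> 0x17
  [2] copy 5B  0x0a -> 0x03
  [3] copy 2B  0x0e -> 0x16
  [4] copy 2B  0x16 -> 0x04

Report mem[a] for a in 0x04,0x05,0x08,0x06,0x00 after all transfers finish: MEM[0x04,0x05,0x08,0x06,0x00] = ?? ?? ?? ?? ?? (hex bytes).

MEM[0x04,0x05,0x08,0x06,0x00] = 38 a0 88 dd bd

  after D0: wrote 8B at 0x00 = bdf7bf64b949c095
  after D1: wrote 3B at 0x17 = cfdd38
  after D2: wrote 5B at 0x03 = ce7fcfdd38
  after D3: wrote 2B at 0x16 = 38a0
  after D4: wrote 2B at 0x04 = 38a0
query mem[0x04]=0x38, mem[0x05]=0xa0, mem[0x08]=0x88, mem[0x06]=0xdd, mem[0x00]=0xbd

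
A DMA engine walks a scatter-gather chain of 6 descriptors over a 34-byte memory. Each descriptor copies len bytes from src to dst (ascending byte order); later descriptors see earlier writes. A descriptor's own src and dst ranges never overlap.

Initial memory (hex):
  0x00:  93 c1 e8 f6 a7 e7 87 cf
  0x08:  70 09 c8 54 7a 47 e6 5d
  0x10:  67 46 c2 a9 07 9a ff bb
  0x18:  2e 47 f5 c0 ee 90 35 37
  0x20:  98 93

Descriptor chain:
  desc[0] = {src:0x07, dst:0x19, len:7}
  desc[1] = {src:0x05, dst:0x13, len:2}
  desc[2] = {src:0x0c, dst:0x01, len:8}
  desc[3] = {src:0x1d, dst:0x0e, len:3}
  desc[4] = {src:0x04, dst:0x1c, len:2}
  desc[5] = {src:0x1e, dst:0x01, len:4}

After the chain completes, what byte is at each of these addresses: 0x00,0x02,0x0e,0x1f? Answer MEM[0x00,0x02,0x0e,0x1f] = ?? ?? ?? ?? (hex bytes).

  after D0: wrote 7B at 0x19 = cf7009c8547a47
  after D1: wrote 2B at 0x13 = e787
  after D2: wrote 8B at 0x01 = 7a47e65d6746c2e7
  after D3: wrote 3B at 0x0e = 547a47
  after D4: wrote 2B at 0x1c = 5d67
  after D5: wrote 4B at 0x01 = 7a479893
query mem[0x00]=0x93, mem[0x02]=0x47, mem[0x0e]=0x54, mem[0x1f]=0x47

MEM[0x00,0x02,0x0e,0x1f] = 93 47 54 47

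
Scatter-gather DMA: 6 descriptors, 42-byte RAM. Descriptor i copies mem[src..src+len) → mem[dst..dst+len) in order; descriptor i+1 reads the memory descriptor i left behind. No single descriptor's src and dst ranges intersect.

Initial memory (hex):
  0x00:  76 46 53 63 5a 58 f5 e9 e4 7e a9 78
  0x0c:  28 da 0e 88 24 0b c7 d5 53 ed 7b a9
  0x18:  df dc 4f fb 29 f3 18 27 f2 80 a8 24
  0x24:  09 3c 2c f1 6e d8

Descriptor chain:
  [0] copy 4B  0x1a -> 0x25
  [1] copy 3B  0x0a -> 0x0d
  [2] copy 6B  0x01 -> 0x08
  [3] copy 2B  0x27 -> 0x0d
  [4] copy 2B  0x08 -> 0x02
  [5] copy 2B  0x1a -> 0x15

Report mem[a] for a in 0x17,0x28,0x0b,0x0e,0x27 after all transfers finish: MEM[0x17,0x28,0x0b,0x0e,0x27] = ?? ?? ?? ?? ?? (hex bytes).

MEM[0x17,0x28,0x0b,0x0e,0x27] = a9 f3 5a f3 29

  after D0: wrote 4B at 0x25 = 4ffb29f3
  after D1: wrote 3B at 0x0d = a97828
  after D2: wrote 6B at 0x08 = 4653635a58f5
  after D3: wrote 2B at 0x0d = 29f3
  after D4: wrote 2B at 0x02 = 4653
  after D5: wrote 2B at 0x15 = 4ffb
query mem[0x17]=0xa9, mem[0x28]=0xf3, mem[0x0b]=0x5a, mem[0x0e]=0xf3, mem[0x27]=0x29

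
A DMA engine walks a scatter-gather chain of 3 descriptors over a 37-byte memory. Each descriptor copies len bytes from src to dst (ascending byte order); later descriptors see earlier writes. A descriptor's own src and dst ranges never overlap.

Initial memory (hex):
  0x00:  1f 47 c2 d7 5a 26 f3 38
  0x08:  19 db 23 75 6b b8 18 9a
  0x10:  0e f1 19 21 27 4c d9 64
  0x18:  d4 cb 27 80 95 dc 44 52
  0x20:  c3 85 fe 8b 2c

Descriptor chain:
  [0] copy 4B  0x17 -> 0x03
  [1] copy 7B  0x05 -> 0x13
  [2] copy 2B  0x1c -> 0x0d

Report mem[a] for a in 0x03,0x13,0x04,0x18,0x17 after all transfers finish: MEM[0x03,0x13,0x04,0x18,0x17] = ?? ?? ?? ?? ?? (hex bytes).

MEM[0x03,0x13,0x04,0x18,0x17] = 64 cb d4 23 db

#0 dst[0x03+4] := {0x64,0xd4,0xcb,0x27}
#1 dst[0x13+7] := {0xcb,0x27,0x38,0x19,0xdb,0x23,0x75}
#2 dst[0x0d+2] := {0x95,0xdc}
query mem[0x03]=0x64, mem[0x13]=0xcb, mem[0x04]=0xd4, mem[0x18]=0x23, mem[0x17]=0xdb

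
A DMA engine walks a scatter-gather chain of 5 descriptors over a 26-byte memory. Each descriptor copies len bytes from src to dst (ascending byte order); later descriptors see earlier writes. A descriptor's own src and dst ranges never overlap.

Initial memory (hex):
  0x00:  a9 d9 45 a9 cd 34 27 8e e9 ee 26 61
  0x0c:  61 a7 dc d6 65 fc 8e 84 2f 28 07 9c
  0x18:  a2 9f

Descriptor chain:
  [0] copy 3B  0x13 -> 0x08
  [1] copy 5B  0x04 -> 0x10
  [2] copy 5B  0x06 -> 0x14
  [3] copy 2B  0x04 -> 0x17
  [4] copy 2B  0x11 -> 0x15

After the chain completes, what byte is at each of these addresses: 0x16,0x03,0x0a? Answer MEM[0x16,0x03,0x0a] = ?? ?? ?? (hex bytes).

MEM[0x16,0x03,0x0a] = 27 a9 28

D0: mem[0x08..0x0a] <- [84 2f 28]
D1: mem[0x10..0x14] <- [cd 34 27 8e 84]
D2: mem[0x14..0x18] <- [27 8e 84 2f 28]
D3: mem[0x17..0x18] <- [cd 34]
D4: mem[0x15..0x16] <- [34 27]
query mem[0x16]=0x27, mem[0x03]=0xa9, mem[0x0a]=0x28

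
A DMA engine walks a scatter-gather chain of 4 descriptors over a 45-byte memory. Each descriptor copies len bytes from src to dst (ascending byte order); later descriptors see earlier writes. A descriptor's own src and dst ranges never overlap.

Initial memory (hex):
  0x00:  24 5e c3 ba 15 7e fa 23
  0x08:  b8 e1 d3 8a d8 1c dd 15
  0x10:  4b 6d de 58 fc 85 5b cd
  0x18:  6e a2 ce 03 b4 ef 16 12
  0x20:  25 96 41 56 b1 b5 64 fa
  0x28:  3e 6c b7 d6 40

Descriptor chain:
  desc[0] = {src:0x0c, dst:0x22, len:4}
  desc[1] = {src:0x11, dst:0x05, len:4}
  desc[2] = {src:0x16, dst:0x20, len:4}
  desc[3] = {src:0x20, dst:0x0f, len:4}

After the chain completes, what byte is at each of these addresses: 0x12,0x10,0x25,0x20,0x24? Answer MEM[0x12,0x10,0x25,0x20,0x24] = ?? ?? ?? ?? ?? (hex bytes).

MEM[0x12,0x10,0x25,0x20,0x24] = a2 cd 15 5b dd

[0] 0x0c->0x22 len=4 : d8 1c dd 15
[1] 0x11->0x05 len=4 : 6d de 58 fc
[2] 0x16->0x20 len=4 : 5b cd 6e a2
[3] 0x20->0x0f len=4 : 5b cd 6e a2
query mem[0x12]=0xa2, mem[0x10]=0xcd, mem[0x25]=0x15, mem[0x20]=0x5b, mem[0x24]=0xdd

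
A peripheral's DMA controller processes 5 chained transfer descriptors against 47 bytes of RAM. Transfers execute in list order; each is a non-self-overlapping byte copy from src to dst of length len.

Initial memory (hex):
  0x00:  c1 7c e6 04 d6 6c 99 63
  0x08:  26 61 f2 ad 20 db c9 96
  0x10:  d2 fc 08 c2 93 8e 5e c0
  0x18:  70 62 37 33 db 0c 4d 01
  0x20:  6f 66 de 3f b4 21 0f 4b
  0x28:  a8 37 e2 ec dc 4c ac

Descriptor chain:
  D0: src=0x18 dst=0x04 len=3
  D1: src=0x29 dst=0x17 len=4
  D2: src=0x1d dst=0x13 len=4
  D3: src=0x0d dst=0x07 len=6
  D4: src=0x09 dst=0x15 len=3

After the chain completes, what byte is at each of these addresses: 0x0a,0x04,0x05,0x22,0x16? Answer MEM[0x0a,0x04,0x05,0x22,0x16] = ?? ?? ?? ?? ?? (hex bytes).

  after D0: wrote 3B at 0x04 = 706237
  after D1: wrote 4B at 0x17 = 37e2ecdc
  after D2: wrote 4B at 0x13 = 0c4d016f
  after D3: wrote 6B at 0x07 = dbc996d2fc08
  after D4: wrote 3B at 0x15 = 96d2fc
query mem[0x0a]=0xd2, mem[0x04]=0x70, mem[0x05]=0x62, mem[0x22]=0xde, mem[0x16]=0xd2

MEM[0x0a,0x04,0x05,0x22,0x16] = d2 70 62 de d2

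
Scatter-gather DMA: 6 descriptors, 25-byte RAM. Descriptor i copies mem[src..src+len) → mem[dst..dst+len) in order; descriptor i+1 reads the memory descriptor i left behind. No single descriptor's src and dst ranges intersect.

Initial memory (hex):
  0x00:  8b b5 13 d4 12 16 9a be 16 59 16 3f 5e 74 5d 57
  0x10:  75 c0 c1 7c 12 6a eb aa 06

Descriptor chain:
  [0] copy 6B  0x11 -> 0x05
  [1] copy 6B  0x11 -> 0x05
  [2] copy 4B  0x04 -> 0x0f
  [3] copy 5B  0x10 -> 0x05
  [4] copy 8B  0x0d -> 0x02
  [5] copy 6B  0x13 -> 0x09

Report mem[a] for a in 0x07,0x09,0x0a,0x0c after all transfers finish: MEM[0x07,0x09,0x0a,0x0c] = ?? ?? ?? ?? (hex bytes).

[0] 0x11->0x05 len=6 : c0 c1 7c 12 6a eb
[1] 0x11->0x05 len=6 : c0 c1 7c 12 6a eb
[2] 0x04->0x0f len=4 : 12 c0 c1 7c
[3] 0x10->0x05 len=5 : c0 c1 7c 7c 12
[4] 0x0d->0x02 len=8 : 74 5d 12 c0 c1 7c 7c 12
[5] 0x13->0x09 len=6 : 7c 12 6a eb aa 06
query mem[0x07]=0x7c, mem[0x09]=0x7c, mem[0x0a]=0x12, mem[0x0c]=0xeb

MEM[0x07,0x09,0x0a,0x0c] = 7c 7c 12 eb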